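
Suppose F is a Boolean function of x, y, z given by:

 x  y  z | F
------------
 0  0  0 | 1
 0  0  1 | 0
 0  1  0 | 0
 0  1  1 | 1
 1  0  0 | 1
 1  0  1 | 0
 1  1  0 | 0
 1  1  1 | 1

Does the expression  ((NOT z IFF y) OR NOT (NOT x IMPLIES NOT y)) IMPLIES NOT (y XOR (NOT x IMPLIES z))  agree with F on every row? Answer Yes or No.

Test each input against both F and the formula:
  x=0, y=0, z=0: formula gives 1, F = 1 ✓
  x=0, y=0, z=1: formula gives 0, F = 0 ✓
  x=0, y=1, z=0: formula gives 0, F = 0 ✓
  x=0, y=1, z=1: formula gives 1, F = 1 ✓
  x=1, y=0, z=0: formula gives 1, F = 1 ✓
  …
  x=1, y=1, z=0: formula gives 1, but F = 0 ✗
Since they disagree at (1,1,0), the expression is not a correct formula for F.

No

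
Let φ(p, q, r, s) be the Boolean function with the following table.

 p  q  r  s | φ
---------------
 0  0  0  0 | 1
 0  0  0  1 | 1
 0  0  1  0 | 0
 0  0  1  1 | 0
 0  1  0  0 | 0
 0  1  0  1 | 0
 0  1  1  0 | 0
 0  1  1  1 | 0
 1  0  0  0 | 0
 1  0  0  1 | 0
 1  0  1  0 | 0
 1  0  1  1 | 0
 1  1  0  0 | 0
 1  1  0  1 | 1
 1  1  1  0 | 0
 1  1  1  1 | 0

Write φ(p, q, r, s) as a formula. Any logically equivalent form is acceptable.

φ(p, q, r, s) = ((((¬p ∧ ¬q) ∧ ¬r) ∧ ¬s) ∨ (((¬p ∧ ¬q) ∧ ¬r) ∧ s)) ∨ (((p ∧ q) ∧ ¬r) ∧ s)

Collect the rows where φ=1 — (0,0,0,0), (0,0,0,1), (1,1,0,1) — and write one minterm per row: ¬p·¬q·¬r·¬s, ¬p·¬q·¬r·s, p·q·¬r·s. Their union (logical OR) reproduces the table exactly.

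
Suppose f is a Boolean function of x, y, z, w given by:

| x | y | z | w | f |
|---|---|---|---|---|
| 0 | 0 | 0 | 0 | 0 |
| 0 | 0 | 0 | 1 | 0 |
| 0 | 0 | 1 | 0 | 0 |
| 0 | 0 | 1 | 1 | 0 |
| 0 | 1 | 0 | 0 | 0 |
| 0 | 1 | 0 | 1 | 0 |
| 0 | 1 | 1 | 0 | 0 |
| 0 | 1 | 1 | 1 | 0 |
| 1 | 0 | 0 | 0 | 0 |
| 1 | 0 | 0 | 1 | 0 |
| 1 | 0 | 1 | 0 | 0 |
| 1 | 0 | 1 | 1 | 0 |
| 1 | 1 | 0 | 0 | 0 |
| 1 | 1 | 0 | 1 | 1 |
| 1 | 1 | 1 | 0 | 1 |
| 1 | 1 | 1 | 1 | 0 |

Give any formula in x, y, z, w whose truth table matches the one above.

Collect the rows where f=1 — (1,1,0,1), (1,1,1,0) — and write one minterm per row: x·y·¬z·w, x·y·z·¬w. Their union (logical OR) reproduces the table exactly.

f(x, y, z, w) = (((x & y) & ~z) & w) | (((x & y) & z) & ~w)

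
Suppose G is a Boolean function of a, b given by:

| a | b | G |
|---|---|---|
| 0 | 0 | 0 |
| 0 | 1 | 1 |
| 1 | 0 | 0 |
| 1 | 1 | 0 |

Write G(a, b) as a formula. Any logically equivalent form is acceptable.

1 only at (0,1): NOT a AND b.

G(a, b) = NOT a AND b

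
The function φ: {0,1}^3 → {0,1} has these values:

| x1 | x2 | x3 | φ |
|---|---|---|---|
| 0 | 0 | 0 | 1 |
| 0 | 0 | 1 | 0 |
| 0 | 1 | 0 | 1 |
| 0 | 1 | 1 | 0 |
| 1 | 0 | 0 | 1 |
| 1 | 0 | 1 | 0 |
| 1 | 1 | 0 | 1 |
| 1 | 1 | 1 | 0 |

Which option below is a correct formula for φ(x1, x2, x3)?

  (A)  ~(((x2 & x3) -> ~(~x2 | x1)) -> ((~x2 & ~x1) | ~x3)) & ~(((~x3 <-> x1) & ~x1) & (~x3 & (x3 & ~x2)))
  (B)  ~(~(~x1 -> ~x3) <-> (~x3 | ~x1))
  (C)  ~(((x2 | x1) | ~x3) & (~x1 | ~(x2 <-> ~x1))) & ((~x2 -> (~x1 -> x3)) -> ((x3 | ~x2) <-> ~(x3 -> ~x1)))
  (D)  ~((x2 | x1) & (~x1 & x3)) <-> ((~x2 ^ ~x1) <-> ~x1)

B

(A) fails at (0,0,0): the formula yields 0, φ is 1.
(C) fails at (0,0,0): the formula yields 0, φ is 1.
(D) fails at (0,0,0): the formula yields 0, φ is 1.
(B) is the remaining candidate, and it agrees with φ on all 8 inputs.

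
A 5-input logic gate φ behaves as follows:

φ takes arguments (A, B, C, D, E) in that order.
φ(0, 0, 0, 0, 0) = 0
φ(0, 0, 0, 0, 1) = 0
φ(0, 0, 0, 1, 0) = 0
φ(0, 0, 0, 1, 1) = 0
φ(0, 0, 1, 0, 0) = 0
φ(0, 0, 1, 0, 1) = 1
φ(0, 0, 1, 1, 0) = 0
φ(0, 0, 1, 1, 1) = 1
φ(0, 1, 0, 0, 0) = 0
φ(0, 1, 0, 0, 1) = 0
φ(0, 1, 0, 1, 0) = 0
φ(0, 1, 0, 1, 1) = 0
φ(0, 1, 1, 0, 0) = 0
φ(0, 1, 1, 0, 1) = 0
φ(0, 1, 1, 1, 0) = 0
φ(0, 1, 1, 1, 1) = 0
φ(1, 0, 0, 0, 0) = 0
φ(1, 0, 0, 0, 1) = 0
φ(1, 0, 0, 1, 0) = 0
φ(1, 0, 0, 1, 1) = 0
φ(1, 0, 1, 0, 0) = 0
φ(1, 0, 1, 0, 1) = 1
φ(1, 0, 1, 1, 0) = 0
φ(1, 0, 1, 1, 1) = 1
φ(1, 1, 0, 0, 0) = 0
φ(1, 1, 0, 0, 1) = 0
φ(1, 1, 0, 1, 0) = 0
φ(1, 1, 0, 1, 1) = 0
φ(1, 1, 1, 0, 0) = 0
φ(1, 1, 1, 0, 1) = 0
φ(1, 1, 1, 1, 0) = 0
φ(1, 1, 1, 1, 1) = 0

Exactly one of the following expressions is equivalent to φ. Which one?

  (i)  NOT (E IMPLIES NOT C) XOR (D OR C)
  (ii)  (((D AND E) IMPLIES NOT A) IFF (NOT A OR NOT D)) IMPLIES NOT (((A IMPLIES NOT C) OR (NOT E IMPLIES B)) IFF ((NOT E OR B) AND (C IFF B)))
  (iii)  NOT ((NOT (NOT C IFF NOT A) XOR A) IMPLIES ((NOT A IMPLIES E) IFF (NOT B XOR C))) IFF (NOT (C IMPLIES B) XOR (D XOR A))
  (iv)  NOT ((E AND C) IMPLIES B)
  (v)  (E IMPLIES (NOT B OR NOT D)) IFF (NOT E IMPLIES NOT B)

(i) fails at (0,0,0,1,0): the formula yields 1, φ is 0.
(ii) fails at (0,0,0,0,1): the formula yields 1, φ is 0.
(iii) fails at (0,0,0,0,0): the formula yields 1, φ is 0.
(v) fails at (0,0,0,0,0): the formula yields 1, φ is 0.
(iv) is the remaining candidate, and it agrees with φ on all 32 inputs.

iv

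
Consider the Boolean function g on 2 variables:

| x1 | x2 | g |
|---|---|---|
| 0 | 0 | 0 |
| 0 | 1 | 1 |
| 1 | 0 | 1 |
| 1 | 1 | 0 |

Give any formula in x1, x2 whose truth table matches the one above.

The output is 1 exactly when an odd number of inputs are 1 — the 2-way XOR (parity).

g(x1, x2) = x1 XOR x2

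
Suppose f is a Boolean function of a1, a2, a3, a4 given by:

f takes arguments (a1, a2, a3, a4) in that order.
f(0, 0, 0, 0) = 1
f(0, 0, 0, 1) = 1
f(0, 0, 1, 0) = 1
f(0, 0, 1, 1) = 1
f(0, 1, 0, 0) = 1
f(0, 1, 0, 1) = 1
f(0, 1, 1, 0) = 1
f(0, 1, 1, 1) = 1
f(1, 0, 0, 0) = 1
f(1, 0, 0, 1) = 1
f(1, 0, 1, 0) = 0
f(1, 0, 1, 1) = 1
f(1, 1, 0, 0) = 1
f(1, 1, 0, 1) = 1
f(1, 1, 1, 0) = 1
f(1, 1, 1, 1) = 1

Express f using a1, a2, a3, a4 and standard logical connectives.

f is 0 on exactly one input, (1,0,1,0), whose minterm is a1·¬a2·a3·¬a4. So f is the negation of that single conjunction.

f(a1, a2, a3, a4) = (((a1 · a2') · a3) · a4')'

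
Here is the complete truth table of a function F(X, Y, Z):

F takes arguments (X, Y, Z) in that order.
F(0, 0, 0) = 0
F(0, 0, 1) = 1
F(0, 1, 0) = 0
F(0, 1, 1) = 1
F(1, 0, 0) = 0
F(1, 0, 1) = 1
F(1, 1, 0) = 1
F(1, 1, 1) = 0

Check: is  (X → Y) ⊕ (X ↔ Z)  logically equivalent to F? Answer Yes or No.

Evaluate (X → Y) ⊕ (X ↔ Z) on each row and compare to F:
  X=0, Y=0, Z=0: formula gives 0, F = 0 ✓
  X=0, Y=0, Z=1: formula gives 1, F = 1 ✓
  X=0, Y=1, Z=0: formula gives 0, F = 0 ✓
  X=0, Y=1, Z=1: formula gives 1, F = 1 ✓
  X=1, Y=0, Z=0: formula gives 0, F = 0 ✓
  …and likewise for the remaining 3 rows.
Every row agrees, so the formula is equivalent.

Yes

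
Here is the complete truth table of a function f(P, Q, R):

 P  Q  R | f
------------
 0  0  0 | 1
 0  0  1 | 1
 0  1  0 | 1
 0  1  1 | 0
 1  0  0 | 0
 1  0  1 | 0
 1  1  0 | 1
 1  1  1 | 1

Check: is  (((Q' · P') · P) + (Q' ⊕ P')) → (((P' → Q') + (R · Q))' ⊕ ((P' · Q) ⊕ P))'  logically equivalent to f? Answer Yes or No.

Check the formula against f row by row:
  P=0, Q=0, R=0: formula gives 1, f = 1 ✓
  P=0, Q=0, R=1: formula gives 1, f = 1 ✓
  P=0, Q=1, R=0: formula gives 1, f = 1 ✓
  P=0, Q=1, R=1: formula gives 0, f = 0 ✓
  P=1, Q=0, R=0: formula gives 0, f = 0 ✓
  …and likewise for the remaining 3 rows.
Every row agrees, so the formula is equivalent.

Yes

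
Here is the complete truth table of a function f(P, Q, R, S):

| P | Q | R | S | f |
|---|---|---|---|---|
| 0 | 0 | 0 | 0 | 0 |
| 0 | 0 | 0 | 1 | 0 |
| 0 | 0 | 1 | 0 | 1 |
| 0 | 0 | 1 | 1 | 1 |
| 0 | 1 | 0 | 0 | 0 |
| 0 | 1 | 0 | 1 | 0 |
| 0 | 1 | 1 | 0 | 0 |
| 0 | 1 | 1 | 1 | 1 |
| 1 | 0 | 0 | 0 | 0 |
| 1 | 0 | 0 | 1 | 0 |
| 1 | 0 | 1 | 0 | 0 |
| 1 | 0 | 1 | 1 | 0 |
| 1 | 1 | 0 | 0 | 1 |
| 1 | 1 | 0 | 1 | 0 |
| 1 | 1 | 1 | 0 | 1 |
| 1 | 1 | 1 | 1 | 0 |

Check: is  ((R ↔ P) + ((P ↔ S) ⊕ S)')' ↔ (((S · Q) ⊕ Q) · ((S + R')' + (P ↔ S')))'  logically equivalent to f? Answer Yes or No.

Yes

Check the formula against f row by row:
  P=0, Q=0, R=0, S=0: formula gives 0, f = 0 ✓
  P=0, Q=0, R=0, S=1: formula gives 0, f = 0 ✓
  P=0, Q=0, R=1, S=0: formula gives 1, f = 1 ✓
  P=0, Q=0, R=1, S=1: formula gives 1, f = 1 ✓
  …and likewise for the remaining 12 rows.
Every row agrees, so the formula is equivalent.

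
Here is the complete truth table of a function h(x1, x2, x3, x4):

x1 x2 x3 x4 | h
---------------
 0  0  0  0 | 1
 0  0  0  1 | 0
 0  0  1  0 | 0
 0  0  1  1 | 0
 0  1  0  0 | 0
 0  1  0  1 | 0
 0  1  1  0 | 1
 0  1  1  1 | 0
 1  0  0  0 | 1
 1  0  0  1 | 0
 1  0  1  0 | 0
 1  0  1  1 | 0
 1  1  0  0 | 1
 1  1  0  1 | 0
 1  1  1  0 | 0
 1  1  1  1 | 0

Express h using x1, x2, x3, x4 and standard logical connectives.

h=1 on 4 inputs: (0,0,0,0), (0,1,1,0), (1,0,0,0), (1,1,0,0). Reading each as a conjunction of literals (¬x1·¬x2·¬x3·¬x4, ¬x1·x2·x3·¬x4, x1·¬x2·¬x3·¬x4, x1·x2·¬x3·¬x4) and taking the OR gives the canonical DNF.

h(x1, x2, x3, x4) = (((((x1' · x2') · x3') · x4') + (((x1' · x2) · x3) · x4')) + (((x1 · x2') · x3') · x4')) + (((x1 · x2) · x3') · x4')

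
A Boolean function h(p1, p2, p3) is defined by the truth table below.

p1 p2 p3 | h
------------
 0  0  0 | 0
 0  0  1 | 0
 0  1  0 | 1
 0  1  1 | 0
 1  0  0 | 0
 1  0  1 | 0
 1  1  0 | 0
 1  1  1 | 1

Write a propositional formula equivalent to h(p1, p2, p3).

h(p1, p2, p3) = ((~p1 & p2) & ~p3) | ((p1 & p2) & p3)

Collect the rows where h=1 — (0,1,0), (1,1,1) — and write one minterm per row: ¬p1·p2·¬p3, p1·p2·p3. Their union (logical OR) reproduces the table exactly.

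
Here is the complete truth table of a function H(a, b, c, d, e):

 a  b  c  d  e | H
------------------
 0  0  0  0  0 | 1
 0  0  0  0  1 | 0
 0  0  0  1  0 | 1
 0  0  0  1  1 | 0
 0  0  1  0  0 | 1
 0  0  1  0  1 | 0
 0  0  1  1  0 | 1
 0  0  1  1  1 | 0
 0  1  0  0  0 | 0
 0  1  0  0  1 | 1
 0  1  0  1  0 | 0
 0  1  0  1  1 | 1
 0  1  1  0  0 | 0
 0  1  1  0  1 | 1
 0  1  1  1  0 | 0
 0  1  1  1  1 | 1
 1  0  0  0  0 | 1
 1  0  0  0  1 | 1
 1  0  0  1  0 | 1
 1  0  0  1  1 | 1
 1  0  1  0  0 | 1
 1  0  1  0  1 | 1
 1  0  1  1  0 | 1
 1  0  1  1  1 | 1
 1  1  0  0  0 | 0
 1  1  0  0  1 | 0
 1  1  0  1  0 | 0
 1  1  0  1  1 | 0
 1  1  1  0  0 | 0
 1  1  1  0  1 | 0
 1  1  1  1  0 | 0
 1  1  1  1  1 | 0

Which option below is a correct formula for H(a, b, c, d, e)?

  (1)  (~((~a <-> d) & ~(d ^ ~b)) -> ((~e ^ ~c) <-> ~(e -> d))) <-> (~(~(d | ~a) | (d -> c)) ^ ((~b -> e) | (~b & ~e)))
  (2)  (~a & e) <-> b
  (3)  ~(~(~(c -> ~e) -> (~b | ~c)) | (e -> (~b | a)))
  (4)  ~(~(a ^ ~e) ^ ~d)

(1) disagrees with H on (0,0,0,0,1) (formula → 1, table → 0); rule it out.
(3) disagrees with H on (0,0,0,0,0) (formula → 0, table → 1); rule it out.
(4) disagrees with H on (0,0,0,0,0) (formula → 0, table → 1); rule it out.
Only (2) survives; checking it on all 32 rows confirms it matches H.

2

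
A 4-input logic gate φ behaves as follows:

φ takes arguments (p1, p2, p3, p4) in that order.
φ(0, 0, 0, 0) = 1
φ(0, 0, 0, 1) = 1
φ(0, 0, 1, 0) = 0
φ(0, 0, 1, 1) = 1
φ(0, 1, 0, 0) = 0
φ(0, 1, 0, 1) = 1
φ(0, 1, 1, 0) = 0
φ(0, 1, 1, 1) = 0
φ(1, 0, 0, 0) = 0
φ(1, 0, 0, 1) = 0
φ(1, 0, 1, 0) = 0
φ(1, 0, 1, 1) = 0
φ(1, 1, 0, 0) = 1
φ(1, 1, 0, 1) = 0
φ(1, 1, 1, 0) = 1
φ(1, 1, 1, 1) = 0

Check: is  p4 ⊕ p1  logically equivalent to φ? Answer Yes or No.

No

Evaluate p4 ⊕ p1 on each row and compare to φ:
  p1=0, p2=0, p3=0, p4=0: formula gives 0, but φ = 1 ✗
Row (0,0,0,0) is a counterexample, so the formula is not equivalent to φ.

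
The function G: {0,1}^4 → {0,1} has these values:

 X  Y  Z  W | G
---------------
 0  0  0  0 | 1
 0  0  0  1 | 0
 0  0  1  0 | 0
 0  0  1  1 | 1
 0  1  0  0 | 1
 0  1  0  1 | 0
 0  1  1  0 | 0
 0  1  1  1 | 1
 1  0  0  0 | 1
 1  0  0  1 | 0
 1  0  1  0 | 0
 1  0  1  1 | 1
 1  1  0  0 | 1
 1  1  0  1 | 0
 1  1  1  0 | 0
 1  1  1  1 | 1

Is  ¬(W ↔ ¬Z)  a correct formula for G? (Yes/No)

Yes

Test each input against both G and the formula:
  X=0, Y=0, Z=0, W=0: formula gives 1, G = 1 ✓
  X=0, Y=0, Z=0, W=1: formula gives 0, G = 0 ✓
  X=0, Y=0, Z=1, W=0: formula gives 0, G = 0 ✓
  X=0, Y=0, Z=1, W=1: formula gives 1, G = 1 ✓
  … (the remaining 12 rows also agree.)
All 16 rows match — the expression computes G exactly.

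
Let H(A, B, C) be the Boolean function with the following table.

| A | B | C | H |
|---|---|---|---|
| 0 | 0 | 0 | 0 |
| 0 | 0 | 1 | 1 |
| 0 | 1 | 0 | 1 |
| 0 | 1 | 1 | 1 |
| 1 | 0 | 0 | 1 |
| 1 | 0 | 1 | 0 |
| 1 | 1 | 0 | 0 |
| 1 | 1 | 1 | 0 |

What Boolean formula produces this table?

Collect the rows where H=1 — (0,0,1), (0,1,0), (0,1,1), (1,0,0) — and write one minterm per row: ¬A·¬B·C, ¬A·B·¬C, ¬A·B·C, A·¬B·¬C. Their union (logical OR) reproduces the table exactly.

H(A, B, C) = ((((NOT A AND NOT B) AND C) OR ((NOT A AND B) AND NOT C)) OR ((NOT A AND B) AND C)) OR ((A AND NOT B) AND NOT C)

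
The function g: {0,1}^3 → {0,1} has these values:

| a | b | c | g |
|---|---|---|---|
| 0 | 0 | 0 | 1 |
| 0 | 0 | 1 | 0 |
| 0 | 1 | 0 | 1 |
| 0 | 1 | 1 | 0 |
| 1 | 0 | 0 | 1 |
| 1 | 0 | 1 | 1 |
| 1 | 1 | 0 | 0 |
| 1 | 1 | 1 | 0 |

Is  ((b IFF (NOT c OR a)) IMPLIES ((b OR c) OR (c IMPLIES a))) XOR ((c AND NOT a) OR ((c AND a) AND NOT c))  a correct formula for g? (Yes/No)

Check the formula against g row by row:
  a=0, b=0, c=0: formula gives 1, g = 1 ✓
  a=0, b=0, c=1: formula gives 0, g = 0 ✓
  a=0, b=1, c=0: formula gives 1, g = 1 ✓
  a=0, b=1, c=1: formula gives 0, g = 0 ✓
  a=1, b=0, c=0: formula gives 1, g = 1 ✓
  …
  a=1, b=1, c=0: formula gives 1, but g = 0 ✗
Row (1,1,0) is a counterexample, so the formula is not equivalent to g.

No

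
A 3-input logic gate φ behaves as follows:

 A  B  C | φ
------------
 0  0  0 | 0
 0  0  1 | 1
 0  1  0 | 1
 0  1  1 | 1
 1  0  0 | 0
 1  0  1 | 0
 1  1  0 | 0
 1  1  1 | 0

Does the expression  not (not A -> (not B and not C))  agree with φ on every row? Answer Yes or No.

Yes

Check the formula against φ row by row:
  A=0, B=0, C=0: formula gives 0, φ = 0 ✓
  A=0, B=0, C=1: formula gives 1, φ = 1 ✓
  A=0, B=1, C=0: formula gives 1, φ = 1 ✓
  A=0, B=1, C=1: formula gives 1, φ = 1 ✓
  A=1, B=0, C=0: formula gives 0, φ = 0 ✓
  …and likewise for the remaining 3 rows.
All 8 rows match — the expression computes φ exactly.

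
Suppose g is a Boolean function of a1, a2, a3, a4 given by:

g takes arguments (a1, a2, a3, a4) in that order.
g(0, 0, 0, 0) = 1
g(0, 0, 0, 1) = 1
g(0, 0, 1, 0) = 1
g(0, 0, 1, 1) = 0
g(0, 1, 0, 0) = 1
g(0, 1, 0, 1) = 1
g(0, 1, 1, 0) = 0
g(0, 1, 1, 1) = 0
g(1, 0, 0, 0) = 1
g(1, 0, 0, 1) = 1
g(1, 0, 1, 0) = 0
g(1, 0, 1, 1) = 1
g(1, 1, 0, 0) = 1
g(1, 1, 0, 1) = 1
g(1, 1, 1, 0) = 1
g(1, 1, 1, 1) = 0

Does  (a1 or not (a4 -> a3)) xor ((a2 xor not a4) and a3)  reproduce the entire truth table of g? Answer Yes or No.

Evaluate (a1 or not (a4 -> a3)) xor ((a2 xor not a4) and a3) on each row and compare to g:
  a1=0, a2=0, a3=0, a4=0: formula gives 0, but g = 1 ✗
A single disagreement suffices: at (0,0,0,0) they differ, so the formula does not compute g.

No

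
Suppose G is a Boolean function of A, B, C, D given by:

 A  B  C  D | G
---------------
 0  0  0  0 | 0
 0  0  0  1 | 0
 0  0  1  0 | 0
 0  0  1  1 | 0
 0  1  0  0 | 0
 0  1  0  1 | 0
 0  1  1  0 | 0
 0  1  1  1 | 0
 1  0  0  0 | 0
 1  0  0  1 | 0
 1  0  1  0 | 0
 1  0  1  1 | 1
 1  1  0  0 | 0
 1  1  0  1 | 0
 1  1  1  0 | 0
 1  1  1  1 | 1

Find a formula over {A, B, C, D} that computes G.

Collect the rows where G=1 — (1,0,1,1), (1,1,1,1) — and write one minterm per row: A·¬B·C·D, A·B·C·D. Their union (logical OR) reproduces the table exactly.

G(A, B, C, D) = (((A · B') · C) · D) + (((A · B) · C) · D)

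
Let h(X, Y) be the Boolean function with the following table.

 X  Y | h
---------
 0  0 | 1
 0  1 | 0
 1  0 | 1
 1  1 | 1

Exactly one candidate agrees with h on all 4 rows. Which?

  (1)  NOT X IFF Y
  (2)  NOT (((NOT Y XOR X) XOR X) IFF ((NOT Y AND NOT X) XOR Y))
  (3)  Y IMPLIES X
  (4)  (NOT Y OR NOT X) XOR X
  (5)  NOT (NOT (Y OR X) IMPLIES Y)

(1) disagrees with h on (0,0) (formula → 0, table → 1); rule it out.
(2) disagrees with h on (0,0) (formula → 0, table → 1); rule it out.
(4) disagrees with h on (0,1) (formula → 1, table → 0); rule it out.
(5) disagrees with h on (1,0) (formula → 0, table → 1); rule it out.
Only (3) survives; checking it on all 4 rows confirms it matches h.

3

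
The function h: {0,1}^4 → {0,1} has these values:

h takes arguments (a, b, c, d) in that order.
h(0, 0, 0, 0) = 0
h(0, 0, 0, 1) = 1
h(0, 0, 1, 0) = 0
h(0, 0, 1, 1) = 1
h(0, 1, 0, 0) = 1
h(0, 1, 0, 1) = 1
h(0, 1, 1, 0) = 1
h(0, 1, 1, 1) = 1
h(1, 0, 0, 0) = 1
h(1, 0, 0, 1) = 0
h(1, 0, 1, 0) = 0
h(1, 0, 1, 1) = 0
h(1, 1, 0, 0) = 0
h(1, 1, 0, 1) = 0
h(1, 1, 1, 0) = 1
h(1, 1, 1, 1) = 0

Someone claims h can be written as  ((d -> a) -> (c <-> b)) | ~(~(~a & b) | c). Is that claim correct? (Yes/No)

No

Evaluate ((d -> a) -> (c <-> b)) | ~(~(~a & b) | c) on each row and compare to h:
  a=0, b=0, c=0, d=0: formula gives 1, but h = 0 ✗
A single disagreement suffices: at (0,0,0,0) they differ, so the formula does not compute h.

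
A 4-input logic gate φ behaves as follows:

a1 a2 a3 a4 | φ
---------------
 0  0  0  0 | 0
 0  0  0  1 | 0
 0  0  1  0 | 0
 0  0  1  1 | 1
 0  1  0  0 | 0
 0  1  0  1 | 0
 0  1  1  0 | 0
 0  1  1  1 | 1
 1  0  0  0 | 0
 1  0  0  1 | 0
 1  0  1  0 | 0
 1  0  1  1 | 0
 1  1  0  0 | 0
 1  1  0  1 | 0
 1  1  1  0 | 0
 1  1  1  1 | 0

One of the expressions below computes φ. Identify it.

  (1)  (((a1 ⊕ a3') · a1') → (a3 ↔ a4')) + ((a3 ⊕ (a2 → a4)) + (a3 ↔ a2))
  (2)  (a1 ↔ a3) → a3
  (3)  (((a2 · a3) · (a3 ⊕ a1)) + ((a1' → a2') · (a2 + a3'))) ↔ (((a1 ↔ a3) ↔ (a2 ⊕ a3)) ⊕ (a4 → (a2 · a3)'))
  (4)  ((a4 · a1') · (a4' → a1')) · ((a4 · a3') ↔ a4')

4

(1): at (0,0,0,0) it gives 1, but φ = 0 — eliminated.
(2): at (0,0,1,0) it gives 1, but φ = 0 — eliminated.
(3): at (0,0,0,0) it gives 1, but φ = 0 — eliminated.
That leaves (4). Evaluating it on every row reproduces the table of φ exactly.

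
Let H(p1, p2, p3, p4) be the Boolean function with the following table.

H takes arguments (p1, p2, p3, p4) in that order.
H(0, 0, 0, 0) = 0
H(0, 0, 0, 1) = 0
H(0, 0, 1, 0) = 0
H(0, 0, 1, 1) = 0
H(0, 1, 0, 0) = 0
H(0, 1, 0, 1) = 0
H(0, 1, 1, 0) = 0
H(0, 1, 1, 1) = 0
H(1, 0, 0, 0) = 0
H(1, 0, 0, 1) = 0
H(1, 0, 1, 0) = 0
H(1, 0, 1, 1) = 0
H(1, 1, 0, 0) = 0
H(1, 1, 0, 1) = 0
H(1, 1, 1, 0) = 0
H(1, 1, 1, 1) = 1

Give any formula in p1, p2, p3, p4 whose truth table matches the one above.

H is 1 on exactly one input, (1,1,1,1), whose minterm is p1·p2·p3·p4. So H is just that conjunction.

H(p1, p2, p3, p4) = ((p1 & p2) & p3) & p4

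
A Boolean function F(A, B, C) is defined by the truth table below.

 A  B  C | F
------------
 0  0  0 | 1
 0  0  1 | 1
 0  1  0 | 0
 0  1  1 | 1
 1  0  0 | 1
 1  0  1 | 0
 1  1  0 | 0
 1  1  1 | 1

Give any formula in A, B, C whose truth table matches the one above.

F(A, B, C) = NOT ((((NOT A AND B) AND NOT C) OR ((A AND NOT B) AND C)) OR ((A AND B) AND NOT C))

F is 0 on only 3 rows — (0,1,0), (1,0,1), (1,1,0). Writing each as a minterm (¬A·B·¬C, A·¬B·C, A·B·¬C) and OR-ing them characterizes exactly where F=0, so F is the negation of that disjunction.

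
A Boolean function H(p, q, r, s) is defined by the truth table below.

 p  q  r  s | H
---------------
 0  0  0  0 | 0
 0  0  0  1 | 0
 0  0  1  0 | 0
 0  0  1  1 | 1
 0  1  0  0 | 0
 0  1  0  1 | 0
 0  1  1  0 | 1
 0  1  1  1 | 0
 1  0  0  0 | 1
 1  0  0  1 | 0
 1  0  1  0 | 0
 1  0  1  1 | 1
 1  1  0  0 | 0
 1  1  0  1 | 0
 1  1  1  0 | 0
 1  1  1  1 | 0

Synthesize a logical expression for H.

H=1 on 4 inputs: (0,0,1,1), (0,1,1,0), (1,0,0,0), (1,0,1,1). Reading each as a conjunction of literals (¬p·¬q·r·s, ¬p·q·r·¬s, p·¬q·¬r·¬s, p·¬q·r·s) and taking the OR gives the canonical DNF.

H(p, q, r, s) = (((((p' · q') · r) · s) + (((p' · q) · r) · s')) + (((p · q') · r') · s')) + (((p · q') · r) · s)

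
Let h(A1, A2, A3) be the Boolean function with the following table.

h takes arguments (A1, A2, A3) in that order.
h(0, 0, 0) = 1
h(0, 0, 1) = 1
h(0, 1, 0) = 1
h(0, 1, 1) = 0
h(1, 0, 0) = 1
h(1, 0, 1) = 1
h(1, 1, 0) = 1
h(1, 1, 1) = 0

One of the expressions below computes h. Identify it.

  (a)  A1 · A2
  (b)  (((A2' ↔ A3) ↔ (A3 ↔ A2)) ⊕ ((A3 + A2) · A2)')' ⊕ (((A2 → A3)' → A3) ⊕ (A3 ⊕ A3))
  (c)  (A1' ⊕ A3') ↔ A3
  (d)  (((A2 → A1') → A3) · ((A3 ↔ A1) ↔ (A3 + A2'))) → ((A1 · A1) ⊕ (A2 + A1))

b

(a) disagrees with h on (0,0,0) (formula → 0, table → 1); rule it out.
(c) disagrees with h on (0,1,1) (formula → 1, table → 0); rule it out.
(d) disagrees with h on (0,1,1) (formula → 1, table → 0); rule it out.
(b) is the remaining candidate, and it agrees with h on all 8 inputs.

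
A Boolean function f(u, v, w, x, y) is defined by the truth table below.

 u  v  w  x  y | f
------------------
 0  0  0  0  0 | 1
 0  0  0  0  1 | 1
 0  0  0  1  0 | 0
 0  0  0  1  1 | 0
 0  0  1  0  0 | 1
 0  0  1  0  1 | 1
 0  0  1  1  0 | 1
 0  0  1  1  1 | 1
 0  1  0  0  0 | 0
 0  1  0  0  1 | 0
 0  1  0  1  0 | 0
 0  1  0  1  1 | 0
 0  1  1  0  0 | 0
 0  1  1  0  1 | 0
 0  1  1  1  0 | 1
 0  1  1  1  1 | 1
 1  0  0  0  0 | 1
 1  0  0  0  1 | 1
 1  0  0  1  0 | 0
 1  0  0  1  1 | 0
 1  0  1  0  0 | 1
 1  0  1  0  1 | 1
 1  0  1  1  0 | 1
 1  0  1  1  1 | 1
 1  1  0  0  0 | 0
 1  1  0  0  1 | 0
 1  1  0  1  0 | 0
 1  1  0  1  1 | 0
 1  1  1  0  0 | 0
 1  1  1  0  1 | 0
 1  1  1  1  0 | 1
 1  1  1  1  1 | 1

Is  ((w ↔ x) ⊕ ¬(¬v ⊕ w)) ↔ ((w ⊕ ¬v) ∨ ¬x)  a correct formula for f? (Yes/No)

Yes

Test each input against both f and the formula:
  u=0, v=0, w=0, x=0, y=0: formula gives 1, f = 1 ✓
  u=0, v=0, w=0, x=0, y=1: formula gives 1, f = 1 ✓
  u=0, v=0, w=0, x=1, y=0: formula gives 0, f = 0 ✓
  u=0, v=0, w=0, x=1, y=1: formula gives 0, f = 0 ✓
  …and likewise for the remaining 28 rows.
Every row agrees, so the formula is equivalent.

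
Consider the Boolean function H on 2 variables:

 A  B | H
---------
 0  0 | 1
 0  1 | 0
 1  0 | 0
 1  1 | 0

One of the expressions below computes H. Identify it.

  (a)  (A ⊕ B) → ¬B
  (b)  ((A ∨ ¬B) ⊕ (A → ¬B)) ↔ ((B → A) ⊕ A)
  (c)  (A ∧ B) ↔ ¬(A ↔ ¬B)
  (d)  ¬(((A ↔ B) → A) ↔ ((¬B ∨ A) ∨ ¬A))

d

(a) fails at (1,0): the formula yields 1, H is 0.
(b) fails at (0,0): the formula yields 0, H is 1.
(c) fails at (0,0): the formula yields 0, H is 1.
Only (d) survives; checking it on all 4 rows confirms it matches H.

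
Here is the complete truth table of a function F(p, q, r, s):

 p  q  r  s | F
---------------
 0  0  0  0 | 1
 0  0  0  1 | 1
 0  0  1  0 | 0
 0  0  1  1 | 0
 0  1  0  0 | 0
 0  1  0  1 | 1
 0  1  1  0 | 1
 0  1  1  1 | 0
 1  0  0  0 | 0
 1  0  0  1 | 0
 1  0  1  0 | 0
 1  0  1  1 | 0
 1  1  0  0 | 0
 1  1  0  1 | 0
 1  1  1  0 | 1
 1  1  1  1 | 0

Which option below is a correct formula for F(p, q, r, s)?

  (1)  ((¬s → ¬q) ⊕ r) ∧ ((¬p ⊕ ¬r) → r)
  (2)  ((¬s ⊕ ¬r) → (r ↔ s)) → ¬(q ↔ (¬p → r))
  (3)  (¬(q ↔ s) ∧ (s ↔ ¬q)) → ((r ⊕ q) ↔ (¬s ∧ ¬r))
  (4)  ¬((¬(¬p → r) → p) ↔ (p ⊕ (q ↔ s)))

1

(2) disagrees with F on (0,0,0,0) (formula → 0, table → 1); rule it out.
(3) disagrees with F on (0,0,1,0) (formula → 1, table → 0); rule it out.
(4) disagrees with F on (0,0,0,1) (formula → 0, table → 1); rule it out.
Only (1) survives; checking it on all 16 rows confirms it matches F.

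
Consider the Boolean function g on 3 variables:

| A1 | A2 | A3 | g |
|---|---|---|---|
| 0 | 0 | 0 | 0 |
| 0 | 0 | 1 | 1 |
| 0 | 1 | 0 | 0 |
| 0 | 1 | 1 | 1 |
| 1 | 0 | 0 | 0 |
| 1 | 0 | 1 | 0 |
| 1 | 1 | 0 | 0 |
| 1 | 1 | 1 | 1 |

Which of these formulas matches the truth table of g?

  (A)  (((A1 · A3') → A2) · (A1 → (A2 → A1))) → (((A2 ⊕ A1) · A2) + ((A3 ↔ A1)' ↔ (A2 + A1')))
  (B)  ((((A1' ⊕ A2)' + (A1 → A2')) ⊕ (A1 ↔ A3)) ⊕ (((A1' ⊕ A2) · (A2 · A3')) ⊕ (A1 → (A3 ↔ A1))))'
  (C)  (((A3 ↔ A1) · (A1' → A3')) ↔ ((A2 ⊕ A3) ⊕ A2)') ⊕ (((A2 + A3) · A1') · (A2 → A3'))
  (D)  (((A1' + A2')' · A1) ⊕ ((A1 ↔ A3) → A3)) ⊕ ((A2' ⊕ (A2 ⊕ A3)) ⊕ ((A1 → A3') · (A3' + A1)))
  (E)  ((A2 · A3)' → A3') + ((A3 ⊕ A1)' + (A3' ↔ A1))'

B

(A) disagrees with g on (0,1,0) (formula → 1, table → 0); rule it out.
(C) disagrees with g on (0,0,0) (formula → 1, table → 0); rule it out.
(D) disagrees with g on (1,0,0) (formula → 1, table → 0); rule it out.
(E) disagrees with g on (0,0,0) (formula → 1, table → 0); rule it out.
(B) is the remaining candidate, and it agrees with g on all 8 inputs.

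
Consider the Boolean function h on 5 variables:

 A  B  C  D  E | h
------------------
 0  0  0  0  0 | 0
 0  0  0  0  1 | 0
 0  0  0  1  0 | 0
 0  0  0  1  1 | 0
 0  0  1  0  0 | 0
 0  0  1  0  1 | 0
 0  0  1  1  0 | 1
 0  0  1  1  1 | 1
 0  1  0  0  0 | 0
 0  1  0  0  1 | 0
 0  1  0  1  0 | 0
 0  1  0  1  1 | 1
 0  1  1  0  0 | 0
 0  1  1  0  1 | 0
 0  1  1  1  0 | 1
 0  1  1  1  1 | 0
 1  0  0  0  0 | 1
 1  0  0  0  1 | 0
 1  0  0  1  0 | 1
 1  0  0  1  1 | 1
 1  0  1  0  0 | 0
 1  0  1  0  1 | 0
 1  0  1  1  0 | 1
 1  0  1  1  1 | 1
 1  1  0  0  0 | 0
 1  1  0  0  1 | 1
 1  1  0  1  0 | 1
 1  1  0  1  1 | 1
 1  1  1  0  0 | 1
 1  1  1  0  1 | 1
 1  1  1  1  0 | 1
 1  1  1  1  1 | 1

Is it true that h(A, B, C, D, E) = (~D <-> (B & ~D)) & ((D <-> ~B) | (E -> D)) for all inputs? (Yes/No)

Check the formula against h row by row:
  A=0, B=0, C=0, D=0, E=0: formula gives 0, h = 0 ✓
  A=0, B=0, C=0, D=0, E=1: formula gives 0, h = 0 ✓
  A=0, B=0, C=0, D=1, E=0: formula gives 1, but h = 0 ✗
Since they disagree at (0,0,0,1,0), the expression is not a correct formula for h.

No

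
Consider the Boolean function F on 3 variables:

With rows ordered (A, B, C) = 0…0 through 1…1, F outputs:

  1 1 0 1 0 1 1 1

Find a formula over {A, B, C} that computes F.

F(A, B, C) = (((A' · B) · C') + ((A · B') · C'))'

The 0-rows are (0,1,0), (1,0,0). Take each as a conjunction (¬A·B·¬C, A·¬B·¬C), form their disjunction, and complement — that gives a formula that is 1 everywhere F is.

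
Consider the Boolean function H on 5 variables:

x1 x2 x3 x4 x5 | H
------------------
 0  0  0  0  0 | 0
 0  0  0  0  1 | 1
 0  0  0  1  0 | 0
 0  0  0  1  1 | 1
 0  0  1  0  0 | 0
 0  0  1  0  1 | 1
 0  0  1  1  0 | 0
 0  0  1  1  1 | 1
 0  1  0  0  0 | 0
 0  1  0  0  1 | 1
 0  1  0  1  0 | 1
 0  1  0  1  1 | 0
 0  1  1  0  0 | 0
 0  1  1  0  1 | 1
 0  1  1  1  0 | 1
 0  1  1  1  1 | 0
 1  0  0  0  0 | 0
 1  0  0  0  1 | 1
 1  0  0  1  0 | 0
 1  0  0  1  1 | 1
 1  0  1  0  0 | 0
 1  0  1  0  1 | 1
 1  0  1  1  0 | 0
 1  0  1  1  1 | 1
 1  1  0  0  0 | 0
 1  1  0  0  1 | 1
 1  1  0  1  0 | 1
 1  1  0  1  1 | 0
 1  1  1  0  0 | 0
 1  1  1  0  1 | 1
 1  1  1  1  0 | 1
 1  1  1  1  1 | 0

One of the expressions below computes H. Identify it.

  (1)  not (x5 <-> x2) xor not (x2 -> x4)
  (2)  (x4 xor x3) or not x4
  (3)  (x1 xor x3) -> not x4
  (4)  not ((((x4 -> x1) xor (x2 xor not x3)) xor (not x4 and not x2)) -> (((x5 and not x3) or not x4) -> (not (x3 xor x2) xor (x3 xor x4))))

(2) disagrees with H on (0,0,0,0,0) (formula → 1, table → 0); rule it out.
(3) disagrees with H on (0,0,0,0,0) (formula → 1, table → 0); rule it out.
(4) disagrees with H on (0,0,0,0,1) (formula → 0, table → 1); rule it out.
Only (1) survives; checking it on all 32 rows confirms it matches H.

1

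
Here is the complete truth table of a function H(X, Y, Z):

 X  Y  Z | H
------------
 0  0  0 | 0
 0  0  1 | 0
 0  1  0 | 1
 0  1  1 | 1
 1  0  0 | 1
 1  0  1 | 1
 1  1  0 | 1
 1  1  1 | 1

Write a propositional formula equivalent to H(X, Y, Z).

H is 0 on only 2 rows — (0,0,0), (0,0,1). Writing each as a minterm (¬X·¬Y·¬Z, ¬X·¬Y·Z) and OR-ing them characterizes exactly where H=0, so H is the negation of that disjunction.

H(X, Y, Z) = NOT (((NOT X AND NOT Y) AND NOT Z) OR ((NOT X AND NOT Y) AND Z))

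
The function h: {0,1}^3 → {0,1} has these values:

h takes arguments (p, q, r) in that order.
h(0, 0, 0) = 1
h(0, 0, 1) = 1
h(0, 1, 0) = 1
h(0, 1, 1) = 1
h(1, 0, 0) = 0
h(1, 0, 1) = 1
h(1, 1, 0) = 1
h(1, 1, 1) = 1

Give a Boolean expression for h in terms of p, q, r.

h is 0 on exactly one input, (1,0,0), whose minterm is p·¬q·¬r. So h is the negation of that single conjunction.

h(p, q, r) = ((p · q') · r')'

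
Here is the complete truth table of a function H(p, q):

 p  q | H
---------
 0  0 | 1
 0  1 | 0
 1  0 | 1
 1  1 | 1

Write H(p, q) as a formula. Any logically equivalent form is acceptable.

This is q → p (false only at 0,1).

H(p, q) = q IMPLIES p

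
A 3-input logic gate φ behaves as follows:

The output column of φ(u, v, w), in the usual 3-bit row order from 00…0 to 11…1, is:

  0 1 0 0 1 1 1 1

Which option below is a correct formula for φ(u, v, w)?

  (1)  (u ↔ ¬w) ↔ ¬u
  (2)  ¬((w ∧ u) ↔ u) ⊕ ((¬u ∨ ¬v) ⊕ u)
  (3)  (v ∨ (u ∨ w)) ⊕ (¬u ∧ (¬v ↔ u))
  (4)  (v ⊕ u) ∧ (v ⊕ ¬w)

3

(1) disagrees with φ on (0,1,1) (formula → 1, table → 0); rule it out.
(2) disagrees with φ on (0,0,0) (formula → 1, table → 0); rule it out.
(4) disagrees with φ on (0,0,1) (formula → 0, table → 1); rule it out.
That leaves (3). Evaluating it on every row reproduces the table of φ exactly.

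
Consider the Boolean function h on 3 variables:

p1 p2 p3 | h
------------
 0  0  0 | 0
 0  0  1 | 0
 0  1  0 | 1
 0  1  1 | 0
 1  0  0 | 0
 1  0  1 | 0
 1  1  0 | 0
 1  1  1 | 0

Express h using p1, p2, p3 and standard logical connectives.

Only row (0,1,0) gives 1. That row's minterm ¬p1·p2·¬p3 is h directly.

h(p1, p2, p3) = (¬p1 ∧ p2) ∧ ¬p3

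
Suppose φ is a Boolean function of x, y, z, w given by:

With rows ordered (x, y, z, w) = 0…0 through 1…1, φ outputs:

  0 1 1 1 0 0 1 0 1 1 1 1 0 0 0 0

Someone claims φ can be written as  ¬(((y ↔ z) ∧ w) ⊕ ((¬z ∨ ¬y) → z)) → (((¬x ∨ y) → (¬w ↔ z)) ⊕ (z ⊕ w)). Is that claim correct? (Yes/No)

No

Check the formula against φ row by row:
  x=0, y=0, z=0, w=0: formula gives 0, φ = 0 ✓
  x=0, y=0, z=0, w=1: formula gives 1, φ = 1 ✓
  x=0, y=0, z=1, w=0: formula gives 1, φ = 1 ✓
  x=0, y=0, z=1, w=1: formula gives 1, φ = 1 ✓
  …
  x=1, y=1, z=1, w=0: formula gives 1, but φ = 0 ✗
A single disagreement suffices: at (1,1,1,0) they differ, so the formula does not compute φ.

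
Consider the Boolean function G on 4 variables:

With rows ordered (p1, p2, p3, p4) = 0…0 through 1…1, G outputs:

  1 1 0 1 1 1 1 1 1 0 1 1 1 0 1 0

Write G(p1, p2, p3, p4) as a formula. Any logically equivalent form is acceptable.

The 0-rows are (0,0,1,0), (1,0,0,1), (1,1,0,1), (1,1,1,1). Take each as a conjunction (¬p1·¬p2·p3·¬p4, p1·¬p2·¬p3·p4, p1·p2·¬p3·p4, p1·p2·p3·p4), form their disjunction, and complement — that gives a formula that is 1 everywhere G is.

G(p1, p2, p3, p4) = ((((((p1' · p2') · p3) · p4') + (((p1 · p2') · p3') · p4)) + (((p1 · p2) · p3') · p4)) + (((p1 · p2) · p3) · p4))'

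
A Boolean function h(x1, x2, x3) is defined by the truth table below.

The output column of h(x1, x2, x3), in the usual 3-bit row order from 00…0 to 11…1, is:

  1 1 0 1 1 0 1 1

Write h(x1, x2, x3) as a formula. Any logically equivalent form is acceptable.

h(x1, x2, x3) = (((x1' · x2) · x3') + ((x1 · x2') · x3))'

There are just 2 zero rows: (0,1,0), (1,0,1). Their minterms are ¬x1·x2·¬x3, x1·¬x2·x3; the OR of those covers precisely the 0-outputs, and negating it yields h.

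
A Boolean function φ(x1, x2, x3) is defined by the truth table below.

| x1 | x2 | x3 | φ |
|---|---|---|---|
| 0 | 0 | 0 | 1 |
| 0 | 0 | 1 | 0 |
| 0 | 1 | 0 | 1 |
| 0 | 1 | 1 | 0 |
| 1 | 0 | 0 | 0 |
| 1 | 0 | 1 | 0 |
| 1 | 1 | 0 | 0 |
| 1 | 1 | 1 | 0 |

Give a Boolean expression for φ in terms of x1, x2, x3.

φ(x1, x2, x3) = ((NOT x1 AND NOT x2) AND NOT x3) OR ((NOT x1 AND x2) AND NOT x3)

Collect the rows where φ=1 — (0,0,0), (0,1,0) — and write one minterm per row: ¬x1·¬x2·¬x3, ¬x1·x2·¬x3. Their union (logical OR) reproduces the table exactly.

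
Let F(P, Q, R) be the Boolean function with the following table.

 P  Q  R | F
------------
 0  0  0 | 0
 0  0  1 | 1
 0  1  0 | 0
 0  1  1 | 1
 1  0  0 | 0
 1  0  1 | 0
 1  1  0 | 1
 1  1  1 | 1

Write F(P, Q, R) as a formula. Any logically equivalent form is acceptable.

Collect the rows where F=1 — (0,0,1), (0,1,1), (1,1,0), (1,1,1) — and write one minterm per row: ¬P·¬Q·R, ¬P·Q·R, P·Q·¬R, P·Q·R. Their union (logical OR) reproduces the table exactly.

F(P, Q, R) = ((((~P & ~Q) & R) | ((~P & Q) & R)) | ((P & Q) & ~R)) | ((P & Q) & R)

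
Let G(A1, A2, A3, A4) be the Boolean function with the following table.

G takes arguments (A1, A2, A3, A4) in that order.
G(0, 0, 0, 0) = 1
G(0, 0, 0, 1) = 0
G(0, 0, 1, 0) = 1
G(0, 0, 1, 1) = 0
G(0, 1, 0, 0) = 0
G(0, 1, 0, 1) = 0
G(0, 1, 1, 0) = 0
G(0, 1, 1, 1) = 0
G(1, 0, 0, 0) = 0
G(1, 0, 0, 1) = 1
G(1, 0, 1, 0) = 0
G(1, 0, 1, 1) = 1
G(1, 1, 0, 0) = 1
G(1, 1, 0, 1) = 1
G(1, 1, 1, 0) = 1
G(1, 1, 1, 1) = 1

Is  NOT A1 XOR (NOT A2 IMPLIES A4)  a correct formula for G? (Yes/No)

Yes

Evaluate NOT A1 XOR (NOT A2 IMPLIES A4) on each row and compare to G:
  A1=0, A2=0, A3=0, A4=0: formula gives 1, G = 1 ✓
  A1=0, A2=0, A3=0, A4=1: formula gives 0, G = 0 ✓
  A1=0, A2=0, A3=1, A4=0: formula gives 1, G = 1 ✓
  A1=0, A2=0, A3=1, A4=1: formula gives 0, G = 0 ✓
  …and likewise for the remaining 12 rows.
Every row agrees, so the formula is equivalent.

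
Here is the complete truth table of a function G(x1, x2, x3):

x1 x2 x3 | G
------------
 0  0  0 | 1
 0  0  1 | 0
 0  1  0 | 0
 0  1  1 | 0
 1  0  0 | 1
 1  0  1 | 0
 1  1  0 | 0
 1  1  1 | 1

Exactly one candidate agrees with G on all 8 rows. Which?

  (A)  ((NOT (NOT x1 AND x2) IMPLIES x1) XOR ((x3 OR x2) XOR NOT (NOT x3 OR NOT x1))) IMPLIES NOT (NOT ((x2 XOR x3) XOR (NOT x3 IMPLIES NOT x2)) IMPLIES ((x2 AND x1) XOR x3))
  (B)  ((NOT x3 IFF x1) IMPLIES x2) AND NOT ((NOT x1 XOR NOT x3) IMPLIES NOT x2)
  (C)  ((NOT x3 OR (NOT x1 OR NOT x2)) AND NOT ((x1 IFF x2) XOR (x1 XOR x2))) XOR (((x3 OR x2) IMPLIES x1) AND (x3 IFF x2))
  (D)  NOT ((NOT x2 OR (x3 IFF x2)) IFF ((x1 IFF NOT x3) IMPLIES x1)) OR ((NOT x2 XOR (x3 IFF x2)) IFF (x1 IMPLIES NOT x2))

C

(A): at (0,1,0) it gives 1, but G = 0 — eliminated.
(B): at (0,0,0) it gives 0, but G = 1 — eliminated.
(D): at (0,0,0) it gives 0, but G = 1 — eliminated.
That leaves (C). Evaluating it on every row reproduces the table of G exactly.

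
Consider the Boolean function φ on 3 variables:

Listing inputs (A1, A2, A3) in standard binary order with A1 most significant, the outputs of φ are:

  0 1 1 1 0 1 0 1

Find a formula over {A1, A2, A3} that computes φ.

φ is 0 on only 3 rows — (0,0,0), (1,0,0), (1,1,0). Writing each as a minterm (¬A1·¬A2·¬A3, A1·¬A2·¬A3, A1·A2·¬A3) and OR-ing them characterizes exactly where φ=0, so φ is the negation of that disjunction.

φ(A1, A2, A3) = ¬((((¬A1 ∧ ¬A2) ∧ ¬A3) ∨ ((A1 ∧ ¬A2) ∧ ¬A3)) ∨ ((A1 ∧ A2) ∧ ¬A3))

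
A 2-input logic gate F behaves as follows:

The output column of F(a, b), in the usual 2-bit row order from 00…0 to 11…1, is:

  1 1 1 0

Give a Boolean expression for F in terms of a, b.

F(a, b) = not (a and b)

F is 0 on exactly one input, (1,1), whose minterm is a·b. So F is the negation of that single conjunction.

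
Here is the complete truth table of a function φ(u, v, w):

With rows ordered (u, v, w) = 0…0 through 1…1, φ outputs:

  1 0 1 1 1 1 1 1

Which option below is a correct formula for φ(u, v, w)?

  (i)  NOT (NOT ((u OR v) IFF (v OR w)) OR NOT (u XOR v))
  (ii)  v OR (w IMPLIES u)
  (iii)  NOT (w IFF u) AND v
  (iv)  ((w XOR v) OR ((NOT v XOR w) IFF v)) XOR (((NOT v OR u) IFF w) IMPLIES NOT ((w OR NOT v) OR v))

(i): at (0,0,0) it gives 0, but φ = 1 — eliminated.
(iii): at (0,0,0) it gives 0, but φ = 1 — eliminated.
(iv): at (0,0,1) it gives 1, but φ = 0 — eliminated.
Only (ii) survives; checking it on all 8 rows confirms it matches φ.

ii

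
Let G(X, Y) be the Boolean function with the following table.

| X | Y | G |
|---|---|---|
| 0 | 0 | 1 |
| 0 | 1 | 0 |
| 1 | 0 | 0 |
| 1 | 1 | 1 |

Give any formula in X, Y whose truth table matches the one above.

The output is 1 exactly when an even number of inputs are 1 — the complement of 2-way XOR.

G(X, Y) = ¬(X ⊕ Y)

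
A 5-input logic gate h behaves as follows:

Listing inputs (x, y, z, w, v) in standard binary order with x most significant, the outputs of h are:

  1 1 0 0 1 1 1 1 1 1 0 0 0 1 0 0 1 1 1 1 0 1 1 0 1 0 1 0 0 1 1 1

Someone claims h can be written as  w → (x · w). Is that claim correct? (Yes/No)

Evaluate w → (x · w) on each row and compare to h:
  x=0, y=0, z=0, w=0, v=0: formula gives 1, h = 1 ✓
  x=0, y=0, z=0, w=0, v=1: formula gives 1, h = 1 ✓
  x=0, y=0, z=0, w=1, v=0: formula gives 0, h = 0 ✓
  x=0, y=0, z=0, w=1, v=1: formula gives 0, h = 0 ✓
  …
  x=0, y=0, z=1, w=1, v=0: formula gives 0, but h = 1 ✗
Row (0,0,1,1,0) is a counterexample, so the formula is not equivalent to h.

No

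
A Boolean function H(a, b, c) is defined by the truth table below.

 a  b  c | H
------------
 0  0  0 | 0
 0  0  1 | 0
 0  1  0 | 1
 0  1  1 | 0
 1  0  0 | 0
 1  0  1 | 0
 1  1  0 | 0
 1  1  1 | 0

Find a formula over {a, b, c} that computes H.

H(a, b, c) = (a' · b) · c'

Only row (0,1,0) gives 1. That row's minterm ¬a·b·¬c is H directly.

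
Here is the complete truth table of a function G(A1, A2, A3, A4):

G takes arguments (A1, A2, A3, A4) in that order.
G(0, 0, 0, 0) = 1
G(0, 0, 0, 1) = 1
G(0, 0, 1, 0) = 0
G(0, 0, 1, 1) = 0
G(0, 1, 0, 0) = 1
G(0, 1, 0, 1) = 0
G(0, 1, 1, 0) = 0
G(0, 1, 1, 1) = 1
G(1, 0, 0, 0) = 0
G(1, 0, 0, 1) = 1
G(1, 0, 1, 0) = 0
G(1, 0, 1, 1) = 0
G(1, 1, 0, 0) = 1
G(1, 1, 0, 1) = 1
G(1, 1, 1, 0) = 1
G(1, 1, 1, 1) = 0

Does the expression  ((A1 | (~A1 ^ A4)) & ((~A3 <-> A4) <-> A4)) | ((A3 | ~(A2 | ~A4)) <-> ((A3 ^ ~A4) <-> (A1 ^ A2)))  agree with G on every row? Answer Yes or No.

No

Check the formula against G row by row:
  A1=0, A2=0, A3=0, A4=0: formula gives 1, G = 1 ✓
  A1=0, A2=0, A3=0, A4=1: formula gives 1, G = 1 ✓
  A1=0, A2=0, A3=1, A4=0: formula gives 1, but G = 0 ✗
A single disagreement suffices: at (0,0,1,0) they differ, so the formula does not compute G.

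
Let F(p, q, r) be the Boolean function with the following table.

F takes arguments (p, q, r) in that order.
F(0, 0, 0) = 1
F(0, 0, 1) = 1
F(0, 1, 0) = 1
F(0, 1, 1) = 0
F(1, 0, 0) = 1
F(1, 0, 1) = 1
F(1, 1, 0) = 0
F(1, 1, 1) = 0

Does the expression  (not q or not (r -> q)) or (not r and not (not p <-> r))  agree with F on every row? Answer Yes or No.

Test each input against both F and the formula:
  p=0, q=0, r=0: formula gives 1, F = 1 ✓
  p=0, q=0, r=1: formula gives 1, F = 1 ✓
  p=0, q=1, r=0: formula gives 1, F = 1 ✓
  p=0, q=1, r=1: formula gives 0, F = 0 ✓
  p=1, q=0, r=0: formula gives 1, F = 1 ✓
  …and likewise for the remaining 3 rows.
All 8 rows match — the expression computes F exactly.

Yes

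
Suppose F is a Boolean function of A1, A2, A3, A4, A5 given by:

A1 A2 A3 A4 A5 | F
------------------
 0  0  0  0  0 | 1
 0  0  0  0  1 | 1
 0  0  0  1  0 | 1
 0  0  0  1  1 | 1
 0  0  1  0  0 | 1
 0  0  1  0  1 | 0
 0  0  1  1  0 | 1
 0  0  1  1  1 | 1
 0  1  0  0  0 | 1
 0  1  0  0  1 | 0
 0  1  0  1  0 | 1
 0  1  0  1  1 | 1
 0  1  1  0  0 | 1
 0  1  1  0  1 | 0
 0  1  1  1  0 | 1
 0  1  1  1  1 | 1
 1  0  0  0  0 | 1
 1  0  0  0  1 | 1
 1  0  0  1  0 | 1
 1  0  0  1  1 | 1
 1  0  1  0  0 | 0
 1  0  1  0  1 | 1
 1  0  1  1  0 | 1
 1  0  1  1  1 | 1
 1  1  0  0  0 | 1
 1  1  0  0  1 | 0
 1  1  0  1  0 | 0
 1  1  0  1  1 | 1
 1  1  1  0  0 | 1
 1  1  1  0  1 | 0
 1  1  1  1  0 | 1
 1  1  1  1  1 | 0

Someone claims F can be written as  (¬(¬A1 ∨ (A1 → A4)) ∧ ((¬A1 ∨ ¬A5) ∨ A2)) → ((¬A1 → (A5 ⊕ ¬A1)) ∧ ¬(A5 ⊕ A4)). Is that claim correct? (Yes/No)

Test each input against both F and the formula:
  A1=0, A2=0, A3=0, A4=0, A5=0: formula gives 1, F = 1 ✓
  A1=0, A2=0, A3=0, A4=0, A5=1: formula gives 1, F = 1 ✓
  A1=0, A2=0, A3=0, A4=1, A5=0: formula gives 1, F = 1 ✓
  A1=0, A2=0, A3=0, A4=1, A5=1: formula gives 1, F = 1 ✓
  …
  A1=0, A2=0, A3=1, A4=0, A5=1: formula gives 1, but F = 0 ✗
A single disagreement suffices: at (0,0,1,0,1) they differ, so the formula does not compute F.

No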